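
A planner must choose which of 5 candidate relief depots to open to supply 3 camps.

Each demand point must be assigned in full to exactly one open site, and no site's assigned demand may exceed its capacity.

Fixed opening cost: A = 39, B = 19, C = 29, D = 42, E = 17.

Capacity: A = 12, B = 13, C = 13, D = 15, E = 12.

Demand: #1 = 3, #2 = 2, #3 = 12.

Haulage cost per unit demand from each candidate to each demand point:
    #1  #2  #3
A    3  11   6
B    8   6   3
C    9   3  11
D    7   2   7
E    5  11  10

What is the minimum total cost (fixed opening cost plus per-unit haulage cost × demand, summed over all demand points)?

Open {B, E}; cheapest assignment that respects the capacities:
  B (cap 13, load 12): #3 — cost 12×3 = 36
  E (cap 12, load 5): #1, #2 — cost 3×5 + 2×11 = 37
  Shipping 73, fixed 36 → total 109.
  Any other capacity-feasible assignment to {B, E} ships for at least 73.
Compare {B, C}: its best feasible assignment gives total 117.
Compare {B, D}: its best feasible assignment gives total 122.
Every other set of open sites that can feasibly serve all demand totals ≥ 117 even under its best assignment. Minimum: 109.

109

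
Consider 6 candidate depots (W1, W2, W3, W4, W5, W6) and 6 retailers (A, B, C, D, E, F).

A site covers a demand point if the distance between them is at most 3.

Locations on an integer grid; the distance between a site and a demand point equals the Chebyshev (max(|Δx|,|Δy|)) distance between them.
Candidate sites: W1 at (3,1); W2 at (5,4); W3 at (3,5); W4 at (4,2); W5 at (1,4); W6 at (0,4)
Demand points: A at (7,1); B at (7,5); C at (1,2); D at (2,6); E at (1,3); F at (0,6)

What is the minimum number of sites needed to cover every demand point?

2

Coverage sets (demand points within 3 of each site):
  W1: {C, E}
  W2: {A, B, D}
  W3: {C, D, E, F}
  W4: {A, B, C, E}
  W5: {C, D, E, F}
  W6: {C, D, E, F}
No single site covers all 6 demand points.
But {W2, W3} covers everything, so the minimum is 2.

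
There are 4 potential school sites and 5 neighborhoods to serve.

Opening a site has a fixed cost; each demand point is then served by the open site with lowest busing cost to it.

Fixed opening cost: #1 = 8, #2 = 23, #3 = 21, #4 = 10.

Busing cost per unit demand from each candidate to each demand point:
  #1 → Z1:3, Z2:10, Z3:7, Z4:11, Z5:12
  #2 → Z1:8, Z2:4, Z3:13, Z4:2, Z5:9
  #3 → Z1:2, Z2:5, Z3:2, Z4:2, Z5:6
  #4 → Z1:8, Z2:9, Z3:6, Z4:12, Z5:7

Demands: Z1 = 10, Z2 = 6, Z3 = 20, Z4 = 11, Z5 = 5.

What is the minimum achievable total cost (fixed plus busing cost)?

Open {#3}: assign each demand point to its cheapest open site.
  Z1→#3 10×2=20, Z2→#3 6×5=30, Z3→#3 20×2=40, Z4→#3 11×2=22, Z5→#3 5×6=30
  busing cost 142, fixed 21 → total 163.
Compare {#1, #3}: busing cost 142 + fixed 29 = 171.
Compare {#3, #4}: busing cost 142 + fixed 31 = 173.
Compare {#2, #3}: busing cost 136 + fixed 44 = 180.
All other subsets cost ≥ 171. Minimum total cost: 163.

163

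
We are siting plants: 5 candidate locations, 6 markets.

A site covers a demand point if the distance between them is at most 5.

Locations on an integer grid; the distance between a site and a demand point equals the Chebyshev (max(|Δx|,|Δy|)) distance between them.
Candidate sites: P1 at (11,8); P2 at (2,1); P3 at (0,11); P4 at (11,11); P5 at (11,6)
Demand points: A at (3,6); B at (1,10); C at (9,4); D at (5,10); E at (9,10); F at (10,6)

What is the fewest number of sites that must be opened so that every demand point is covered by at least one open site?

2

Coverage sets (demand points within 5 of each site):
  P1: {C, E, F}
  P2: {A}
  P3: {A, B, D}
  P4: {E, F}
  P5: {C, E, F}
No single site covers all 6 demand points.
But {P1, P3} covers everything, so the minimum is 2.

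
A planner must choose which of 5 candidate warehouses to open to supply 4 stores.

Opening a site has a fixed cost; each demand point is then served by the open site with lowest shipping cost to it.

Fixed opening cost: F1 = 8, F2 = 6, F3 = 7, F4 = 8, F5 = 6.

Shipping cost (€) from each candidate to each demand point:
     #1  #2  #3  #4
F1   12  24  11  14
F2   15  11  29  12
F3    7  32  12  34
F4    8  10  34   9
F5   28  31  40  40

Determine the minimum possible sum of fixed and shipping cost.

Open {F3, F4}: assign each demand point to its cheapest open site.
  #1→F3 7, #2→F4 10, #3→F3 12, #4→F4 9
  shipping cost 38, fixed 15 → total 53.
Compare {F1, F4}: shipping cost 38 + fixed 16 = 54.
Compare {F2, F3}: shipping cost 42 + fixed 13 = 55.
Compare {F2, F3, F4}: shipping cost 38 + fixed 21 = 59.
All other subsets cost ≥ 54. Minimum total cost: 53.

53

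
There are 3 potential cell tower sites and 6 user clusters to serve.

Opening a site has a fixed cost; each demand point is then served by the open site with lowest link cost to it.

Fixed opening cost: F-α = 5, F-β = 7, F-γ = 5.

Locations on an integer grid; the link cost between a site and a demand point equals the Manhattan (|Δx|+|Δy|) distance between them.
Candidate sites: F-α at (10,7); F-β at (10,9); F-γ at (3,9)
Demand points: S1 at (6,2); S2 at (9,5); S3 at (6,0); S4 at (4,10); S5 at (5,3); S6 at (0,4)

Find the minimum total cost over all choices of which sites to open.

51

Open {F-α, F-γ}: assign each demand point to its cheapest open site.
  S1→F-α 9, S2→F-α 3, S3→F-α 11, S4→F-γ 2, S5→F-γ 8, S6→F-γ 8
  link cost 41, fixed 10 → total 51.
Compare {F-γ}: link cost 50 + fixed 5 = 55.
Compare {F-β, F-γ}: link cost 45 + fixed 12 = 57.
Compare {F-α, F-β, F-γ}: link cost 41 + fixed 17 = 58.
All other subsets cost ≥ 55. Minimum total cost: 51.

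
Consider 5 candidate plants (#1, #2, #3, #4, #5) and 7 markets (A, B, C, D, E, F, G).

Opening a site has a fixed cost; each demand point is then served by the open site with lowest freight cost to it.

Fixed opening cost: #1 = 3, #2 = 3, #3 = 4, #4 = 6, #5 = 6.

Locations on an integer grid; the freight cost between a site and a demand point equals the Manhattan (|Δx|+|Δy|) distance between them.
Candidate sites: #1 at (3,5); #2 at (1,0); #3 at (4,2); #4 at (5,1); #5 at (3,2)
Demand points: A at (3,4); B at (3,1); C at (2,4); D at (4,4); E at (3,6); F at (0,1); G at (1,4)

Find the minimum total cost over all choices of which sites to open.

20

Open {#1, #2}: assign each demand point to its cheapest open site.
  A→#1 1, B→#2 3, C→#1 2, D→#1 2, E→#1 1, F→#2 2, G→#1 3
  freight cost 14, fixed 6 → total 20.
Compare {#1}: freight cost 20 + fixed 3 = 23.
Compare {#1, #3}: freight cost 16 + fixed 7 = 23.
Compare {#1, #5}: freight cost 14 + fixed 9 = 23.
All other subsets cost ≥ 23. Minimum total cost: 20.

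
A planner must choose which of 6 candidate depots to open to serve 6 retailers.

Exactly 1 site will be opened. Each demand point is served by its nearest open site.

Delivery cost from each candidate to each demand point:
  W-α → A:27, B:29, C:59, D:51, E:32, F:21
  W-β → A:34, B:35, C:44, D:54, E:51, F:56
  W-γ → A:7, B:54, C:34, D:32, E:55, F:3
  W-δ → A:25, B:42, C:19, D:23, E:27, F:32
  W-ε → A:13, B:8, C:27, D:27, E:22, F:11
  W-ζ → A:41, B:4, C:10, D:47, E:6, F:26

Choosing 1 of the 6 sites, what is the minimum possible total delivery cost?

108

Open {W-ε}.
  A→W-ε 13, B→W-ε 8, C→W-ε 27, D→W-ε 27, E→W-ε 22, F→W-ε 11  ⇒ total 108.
Compare {W-ζ}: total 134.
Compare {W-δ}: total 168.
No size-1 selection does better; minimum is 108.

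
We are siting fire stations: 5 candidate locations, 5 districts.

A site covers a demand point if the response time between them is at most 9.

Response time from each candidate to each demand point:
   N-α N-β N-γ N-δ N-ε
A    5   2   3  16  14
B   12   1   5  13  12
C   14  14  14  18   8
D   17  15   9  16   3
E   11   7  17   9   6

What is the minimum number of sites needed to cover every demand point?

2

Coverage sets (demand points within 9 of each site):
  A: {N-α, N-β, N-γ}
  B: {N-β, N-γ}
  C: {N-ε}
  D: {N-γ, N-ε}
  E: {N-β, N-δ, N-ε}
No single site covers all 5 demand points.
But {A, E} covers everything, so the minimum is 2.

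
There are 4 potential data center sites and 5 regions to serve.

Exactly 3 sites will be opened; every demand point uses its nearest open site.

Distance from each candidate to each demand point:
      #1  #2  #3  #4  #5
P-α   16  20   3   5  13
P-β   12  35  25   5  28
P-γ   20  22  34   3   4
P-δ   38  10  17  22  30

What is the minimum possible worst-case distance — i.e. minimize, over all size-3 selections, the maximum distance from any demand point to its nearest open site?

Open {P-α, P-β, P-δ}.
  Farthest demand point is #5 at distance 13 (to P-α); all others are ≤ 13.
With {P-α, P-γ, P-δ} the worst case is 16.
With {P-β, P-γ, P-δ} the worst case is 17.
No size-3 selection achieves below 13.

13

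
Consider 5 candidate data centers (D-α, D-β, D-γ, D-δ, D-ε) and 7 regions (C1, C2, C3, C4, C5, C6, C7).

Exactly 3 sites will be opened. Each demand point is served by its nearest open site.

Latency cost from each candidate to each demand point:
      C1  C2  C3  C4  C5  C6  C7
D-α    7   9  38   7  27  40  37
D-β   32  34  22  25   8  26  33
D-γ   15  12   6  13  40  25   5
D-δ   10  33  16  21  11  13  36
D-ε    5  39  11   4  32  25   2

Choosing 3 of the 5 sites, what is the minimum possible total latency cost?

53

Open {D-γ, D-δ, D-ε}.
  C1→D-ε 5, C2→D-γ 12, C3→D-γ 6, C4→D-ε 4, C5→D-δ 11, C6→D-δ 13, C7→D-ε 2  ⇒ total 53.
Compare {D-α, D-δ, D-ε}: total 55.
Compare {D-α, D-γ, D-δ}: total 58.
No size-3 selection does better; minimum is 53.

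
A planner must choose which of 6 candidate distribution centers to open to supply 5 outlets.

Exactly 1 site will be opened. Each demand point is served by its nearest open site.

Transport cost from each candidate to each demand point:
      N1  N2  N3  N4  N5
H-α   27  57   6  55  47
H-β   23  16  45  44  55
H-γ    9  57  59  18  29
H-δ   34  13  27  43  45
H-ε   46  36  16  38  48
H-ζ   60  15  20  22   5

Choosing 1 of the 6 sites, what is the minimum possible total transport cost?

122

Open {H-ζ}.
  N1→H-ζ 60, N2→H-ζ 15, N3→H-ζ 20, N4→H-ζ 22, N5→H-ζ 5  ⇒ total 122.
Compare {H-δ}: total 162.
Compare {H-γ}: total 172.
No size-1 selection does better; minimum is 122.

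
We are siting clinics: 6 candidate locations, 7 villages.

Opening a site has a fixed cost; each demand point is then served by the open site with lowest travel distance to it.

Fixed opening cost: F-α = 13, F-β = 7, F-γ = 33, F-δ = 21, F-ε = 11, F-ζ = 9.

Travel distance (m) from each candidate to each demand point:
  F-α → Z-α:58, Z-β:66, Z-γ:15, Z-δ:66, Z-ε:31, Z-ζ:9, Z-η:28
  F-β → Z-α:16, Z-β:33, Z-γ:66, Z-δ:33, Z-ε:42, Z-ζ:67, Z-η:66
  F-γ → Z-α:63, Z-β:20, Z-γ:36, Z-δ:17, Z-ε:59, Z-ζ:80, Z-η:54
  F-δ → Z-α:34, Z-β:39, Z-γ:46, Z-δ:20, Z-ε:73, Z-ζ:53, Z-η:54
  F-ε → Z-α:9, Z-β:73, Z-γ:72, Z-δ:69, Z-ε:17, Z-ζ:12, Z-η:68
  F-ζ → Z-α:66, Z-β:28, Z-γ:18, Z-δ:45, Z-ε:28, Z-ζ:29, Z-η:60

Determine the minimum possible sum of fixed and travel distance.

Open {F-α, F-γ, F-ε}: assign each demand point to its cheapest open site.
  Z-α→F-ε 9, Z-β→F-γ 20, Z-γ→F-α 15, Z-δ→F-γ 17, Z-ε→F-ε 17, Z-ζ→F-α 9, Z-η→F-α 28
  travel distance 115, fixed 57 → total 172.
Compare {F-α, F-β, F-ε}: travel distance 144 + fixed 31 = 175.
Compare {F-α, F-β, F-γ, F-ε}: travel distance 115 + fixed 64 = 179.
Compare {F-α, F-β, F-ε, F-ζ}: travel distance 139 + fixed 40 = 179.
All other subsets cost ≥ 175. Minimum total cost: 172.

172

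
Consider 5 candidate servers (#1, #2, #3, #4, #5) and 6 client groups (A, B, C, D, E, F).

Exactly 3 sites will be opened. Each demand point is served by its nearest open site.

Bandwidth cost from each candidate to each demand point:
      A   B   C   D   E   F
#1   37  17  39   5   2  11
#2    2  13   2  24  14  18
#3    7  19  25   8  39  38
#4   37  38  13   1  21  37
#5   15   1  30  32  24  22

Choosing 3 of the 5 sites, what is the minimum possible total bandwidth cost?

Open {#1, #2, #5}.
  A→#2 2, B→#5 1, C→#2 2, D→#1 5, E→#1 2, F→#1 11  ⇒ total 23.
Compare {#1, #2, #4}: total 31.
Compare {#1, #2, #3}: total 35.
No size-3 selection does better; minimum is 23.

23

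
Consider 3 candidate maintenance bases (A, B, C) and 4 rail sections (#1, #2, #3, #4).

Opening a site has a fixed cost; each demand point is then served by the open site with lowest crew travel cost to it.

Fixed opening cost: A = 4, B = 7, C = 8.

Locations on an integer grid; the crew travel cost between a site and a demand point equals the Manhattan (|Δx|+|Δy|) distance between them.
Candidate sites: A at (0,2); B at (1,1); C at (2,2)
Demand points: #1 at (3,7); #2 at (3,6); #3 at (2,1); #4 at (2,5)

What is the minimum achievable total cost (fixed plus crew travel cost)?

23

Open {C}: assign each demand point to its cheapest open site.
  #1→C 6, #2→C 5, #3→C 1, #4→C 3
  crew travel cost 15, fixed 8 → total 23.
Compare {A}: crew travel cost 23 + fixed 4 = 27.
Compare {A, C}: crew travel cost 15 + fixed 12 = 27.
Compare {B}: crew travel cost 21 + fixed 7 = 28.
All other subsets cost ≥ 27. Minimum total cost: 23.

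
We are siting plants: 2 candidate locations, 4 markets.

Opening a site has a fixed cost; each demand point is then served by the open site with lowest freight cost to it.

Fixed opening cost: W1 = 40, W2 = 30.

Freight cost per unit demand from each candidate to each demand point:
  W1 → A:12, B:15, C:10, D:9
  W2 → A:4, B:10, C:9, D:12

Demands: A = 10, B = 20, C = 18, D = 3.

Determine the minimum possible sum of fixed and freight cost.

Open {W2}: assign each demand point to its cheapest open site.
  A→W2 10×4=40, B→W2 20×10=200, C→W2 18×9=162, D→W2 3×12=36
  freight cost 438, fixed 30 → total 468.
Compare {W1, W2}: freight cost 429 + fixed 70 = 499.
Compare {W1}: freight cost 627 + fixed 40 = 667.

468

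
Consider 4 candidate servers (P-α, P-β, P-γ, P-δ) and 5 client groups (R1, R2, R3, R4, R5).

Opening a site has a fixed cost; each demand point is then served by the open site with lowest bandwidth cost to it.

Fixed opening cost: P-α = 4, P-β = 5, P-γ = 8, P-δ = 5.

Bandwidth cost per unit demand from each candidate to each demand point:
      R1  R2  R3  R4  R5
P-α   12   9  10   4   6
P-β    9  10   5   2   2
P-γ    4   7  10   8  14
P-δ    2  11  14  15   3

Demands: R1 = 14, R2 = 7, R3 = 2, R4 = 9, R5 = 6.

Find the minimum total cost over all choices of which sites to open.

135

Open {P-β, P-γ, P-δ}: assign each demand point to its cheapest open site.
  R1→P-δ 14×2=28, R2→P-γ 7×7=49, R3→P-β 2×5=10, R4→P-β 9×2=18, R5→P-β 6×2=12
  bandwidth cost 117, fixed 18 → total 135.
Compare {P-α, P-β, P-γ, P-δ}: bandwidth cost 117 + fixed 22 = 139.
Compare {P-α, P-β, P-δ}: bandwidth cost 131 + fixed 14 = 145.
Compare {P-β, P-δ}: bandwidth cost 138 + fixed 10 = 148.
All other subsets cost ≥ 139. Minimum total cost: 135.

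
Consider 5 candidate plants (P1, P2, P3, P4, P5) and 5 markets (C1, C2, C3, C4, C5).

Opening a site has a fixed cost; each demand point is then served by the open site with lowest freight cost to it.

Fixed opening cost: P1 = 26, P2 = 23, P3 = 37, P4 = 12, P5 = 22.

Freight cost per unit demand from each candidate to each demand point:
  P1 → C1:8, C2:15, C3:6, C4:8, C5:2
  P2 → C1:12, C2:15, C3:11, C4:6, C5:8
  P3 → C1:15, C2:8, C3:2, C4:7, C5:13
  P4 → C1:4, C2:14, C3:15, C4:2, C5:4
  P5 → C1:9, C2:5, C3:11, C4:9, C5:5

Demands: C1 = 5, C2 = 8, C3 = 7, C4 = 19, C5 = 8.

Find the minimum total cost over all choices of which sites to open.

215

Open {P3, P4, P5}: assign each demand point to its cheapest open site.
  C1→P4 5×4=20, C2→P5 8×5=40, C3→P3 7×2=14, C4→P4 19×2=38, C5→P4 8×4=32
  freight cost 144, fixed 71 → total 215.
Compare {P1, P4, P5}: freight cost 156 + fixed 60 = 216.
Compare {P3, P4}: freight cost 168 + fixed 49 = 217.
Compare {P1, P3, P4, P5}: freight cost 128 + fixed 97 = 225.
All other subsets cost ≥ 216. Minimum total cost: 215.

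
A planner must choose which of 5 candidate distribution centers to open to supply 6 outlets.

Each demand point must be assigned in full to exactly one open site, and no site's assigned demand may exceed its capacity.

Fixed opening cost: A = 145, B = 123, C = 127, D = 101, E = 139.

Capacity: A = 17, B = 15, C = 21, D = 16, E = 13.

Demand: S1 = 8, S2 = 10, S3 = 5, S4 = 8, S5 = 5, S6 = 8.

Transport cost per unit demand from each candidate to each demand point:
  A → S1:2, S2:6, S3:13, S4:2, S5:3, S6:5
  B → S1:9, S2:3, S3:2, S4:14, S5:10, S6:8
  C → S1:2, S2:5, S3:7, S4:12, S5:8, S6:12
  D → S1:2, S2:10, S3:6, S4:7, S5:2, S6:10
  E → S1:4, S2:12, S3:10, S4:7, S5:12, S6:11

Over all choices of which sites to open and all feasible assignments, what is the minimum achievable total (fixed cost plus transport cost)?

Open {A, B, D}; cheapest assignment that respects the capacities:
  A (cap 17, load 16): S4, S6 — cost 8×2 + 8×5 = 56
  B (cap 15, load 15): S2, S3 — cost 10×3 + 5×2 = 40
  D (cap 16, load 13): S1, S5 — cost 8×2 + 5×2 = 26
  Shipping 122, fixed 369 → total 491.
  Any other capacity-feasible assignment to {A, B, D} ships for at least 122.
Compare {A, C, D}: its best feasible assignment gives total 535.
Compare {A, B, C}: its best feasible assignment gives total 547.
Every other set of open sites that can feasibly serve all demand totals ≥ 535 even under its best assignment. Minimum: 491.

491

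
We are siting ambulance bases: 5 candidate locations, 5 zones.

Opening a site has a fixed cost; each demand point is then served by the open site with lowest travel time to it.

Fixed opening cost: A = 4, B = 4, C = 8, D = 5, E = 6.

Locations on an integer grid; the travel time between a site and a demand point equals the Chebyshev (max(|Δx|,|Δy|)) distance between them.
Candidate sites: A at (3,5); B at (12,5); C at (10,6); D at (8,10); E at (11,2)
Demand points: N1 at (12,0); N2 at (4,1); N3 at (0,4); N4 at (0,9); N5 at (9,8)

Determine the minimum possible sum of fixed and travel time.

27

Open {A, B}: assign each demand point to its cheapest open site.
  N1→B 5, N2→A 4, N3→A 3, N4→A 4, N5→B 3
  travel time 19, fixed 8 → total 27.
Compare {A, E}: travel time 19 + fixed 10 = 29.
Compare {A}: travel time 26 + fixed 4 = 30.
Compare {A, B, E}: travel time 16 + fixed 14 = 30.
All other subsets cost ≥ 29. Minimum total cost: 27.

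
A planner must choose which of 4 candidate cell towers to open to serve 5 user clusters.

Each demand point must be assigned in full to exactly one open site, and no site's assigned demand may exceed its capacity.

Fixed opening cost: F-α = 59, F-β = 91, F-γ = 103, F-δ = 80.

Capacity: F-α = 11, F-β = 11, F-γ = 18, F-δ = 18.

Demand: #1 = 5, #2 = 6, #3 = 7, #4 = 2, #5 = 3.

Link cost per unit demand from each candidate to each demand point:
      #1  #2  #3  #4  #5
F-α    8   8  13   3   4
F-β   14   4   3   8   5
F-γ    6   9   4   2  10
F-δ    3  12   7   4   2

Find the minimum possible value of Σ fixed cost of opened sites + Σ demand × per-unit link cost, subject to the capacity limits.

Open {F-α, F-δ}; cheapest assignment that respects the capacities:
  F-α (cap 11, load 8): #2, #4 — cost 6×8 + 2×3 = 54
  F-δ (cap 18, load 15): #1, #3, #5 — cost 5×3 + 7×7 + 3×2 = 70
  Shipping 124, fixed 139 → total 263.
  Any other capacity-feasible assignment to {F-α, F-δ} ships for at least 124.
Compare {F-β, F-δ}: its best feasible assignment gives total 273.
Compare {F-α, F-γ}: its best feasible assignment gives total 284.
Every other set of open sites that can feasibly serve all demand totals ≥ 273 even under its best assignment. Minimum: 263.

263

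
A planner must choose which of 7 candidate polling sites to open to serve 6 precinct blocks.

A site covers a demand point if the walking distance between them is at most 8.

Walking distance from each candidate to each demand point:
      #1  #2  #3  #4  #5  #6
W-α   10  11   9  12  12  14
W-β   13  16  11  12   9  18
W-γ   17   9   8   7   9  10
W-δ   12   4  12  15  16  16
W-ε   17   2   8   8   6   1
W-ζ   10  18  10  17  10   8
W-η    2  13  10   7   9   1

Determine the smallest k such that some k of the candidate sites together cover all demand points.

2

Coverage sets (demand points within 8 of each site):
  W-α: {}
  W-β: {}
  W-γ: {#3, #4}
  W-δ: {#2}
  W-ε: {#2, #3, #4, #5, #6}
  W-ζ: {#6}
  W-η: {#1, #4, #6}
No single site covers all 6 demand points.
But {W-ε, W-η} covers everything, so the minimum is 2.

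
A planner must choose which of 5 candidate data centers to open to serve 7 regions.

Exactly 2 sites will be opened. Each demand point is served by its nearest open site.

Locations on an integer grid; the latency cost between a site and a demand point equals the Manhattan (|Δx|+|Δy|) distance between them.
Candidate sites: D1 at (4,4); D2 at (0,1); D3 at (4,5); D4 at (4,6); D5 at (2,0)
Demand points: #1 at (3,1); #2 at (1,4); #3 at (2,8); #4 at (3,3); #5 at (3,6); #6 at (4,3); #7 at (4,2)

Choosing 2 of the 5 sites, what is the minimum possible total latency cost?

Open {D1, D4}.
  #1→D1 4, #2→D1 3, #3→D4 4, #4→D1 2, #5→D4 1, #6→D1 1, #7→D1 2  ⇒ total 17.
Compare {D1, D3}: total 19.
Compare {D1, D5}: total 19.
No size-2 selection does better; minimum is 17.

17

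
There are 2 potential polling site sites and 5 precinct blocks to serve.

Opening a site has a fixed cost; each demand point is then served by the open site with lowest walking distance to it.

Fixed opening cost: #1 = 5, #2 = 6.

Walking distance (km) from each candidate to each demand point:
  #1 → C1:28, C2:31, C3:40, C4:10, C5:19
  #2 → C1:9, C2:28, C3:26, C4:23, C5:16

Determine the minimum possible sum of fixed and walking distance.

Open {#1, #2}: assign each demand point to its cheapest open site.
  C1→#2 9, C2→#2 28, C3→#2 26, C4→#1 10, C5→#2 16
  walking distance 89, fixed 11 → total 100.
Compare {#2}: walking distance 102 + fixed 6 = 108.
Compare {#1}: walking distance 128 + fixed 5 = 133.

100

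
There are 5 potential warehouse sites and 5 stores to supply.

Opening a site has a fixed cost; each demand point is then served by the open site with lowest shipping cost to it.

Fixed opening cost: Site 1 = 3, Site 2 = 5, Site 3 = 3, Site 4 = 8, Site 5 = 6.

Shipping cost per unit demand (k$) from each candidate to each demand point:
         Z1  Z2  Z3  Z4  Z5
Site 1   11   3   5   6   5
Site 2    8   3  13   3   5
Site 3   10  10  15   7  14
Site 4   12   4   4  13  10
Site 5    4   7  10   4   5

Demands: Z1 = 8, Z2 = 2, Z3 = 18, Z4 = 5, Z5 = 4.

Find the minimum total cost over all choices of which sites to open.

Open {Site 2, Site 4, Site 5}: assign each demand point to its cheapest open site.
  Z1→Site 5 8×4=32, Z2→Site 2 2×3=6, Z3→Site 4 18×4=72, Z4→Site 2 5×3=15, Z5→Site 2 4×5=20
  shipping cost 145, fixed 19 → total 164.
Compare {Site 4, Site 5}: shipping cost 152 + fixed 14 = 166.
Compare {Site 1, Site 4, Site 5}: shipping cost 150 + fixed 17 = 167.
Compare {Site 1, Site 2, Site 4, Site 5}: shipping cost 145 + fixed 22 = 167.
All other subsets cost ≥ 166. Minimum total cost: 164.

164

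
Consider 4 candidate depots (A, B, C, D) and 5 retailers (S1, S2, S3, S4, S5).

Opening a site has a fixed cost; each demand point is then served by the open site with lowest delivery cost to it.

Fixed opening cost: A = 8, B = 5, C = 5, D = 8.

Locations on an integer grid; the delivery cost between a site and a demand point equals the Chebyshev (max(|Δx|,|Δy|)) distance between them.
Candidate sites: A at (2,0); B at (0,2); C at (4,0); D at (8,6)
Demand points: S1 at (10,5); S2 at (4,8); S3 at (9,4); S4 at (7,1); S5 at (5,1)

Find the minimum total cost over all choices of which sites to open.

Open {C, D}: assign each demand point to its cheapest open site.
  S1→D 2, S2→D 4, S3→D 2, S4→C 3, S5→C 1
  delivery cost 12, fixed 13 → total 25.
Compare {D}: delivery cost 18 + fixed 8 = 26.
Compare {C}: delivery cost 23 + fixed 5 = 28.
Compare {B, C, D}: delivery cost 12 + fixed 18 = 30.
All other subsets cost ≥ 26. Minimum total cost: 25.

25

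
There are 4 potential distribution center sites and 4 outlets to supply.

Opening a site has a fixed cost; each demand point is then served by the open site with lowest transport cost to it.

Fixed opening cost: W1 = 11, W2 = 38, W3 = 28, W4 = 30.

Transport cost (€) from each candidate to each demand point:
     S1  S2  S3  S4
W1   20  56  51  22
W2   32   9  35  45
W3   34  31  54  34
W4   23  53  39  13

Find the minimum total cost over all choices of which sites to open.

135

Open {W1, W2}: assign each demand point to its cheapest open site.
  S1→W1 20, S2→W2 9, S3→W2 35, S4→W1 22
  transport cost 86, fixed 49 → total 135.
Compare {W2, W4}: transport cost 80 + fixed 68 = 148.
Compare {W1, W2, W4}: transport cost 77 + fixed 79 = 156.
Compare {W4}: transport cost 128 + fixed 30 = 158.
All other subsets cost ≥ 148. Minimum total cost: 135.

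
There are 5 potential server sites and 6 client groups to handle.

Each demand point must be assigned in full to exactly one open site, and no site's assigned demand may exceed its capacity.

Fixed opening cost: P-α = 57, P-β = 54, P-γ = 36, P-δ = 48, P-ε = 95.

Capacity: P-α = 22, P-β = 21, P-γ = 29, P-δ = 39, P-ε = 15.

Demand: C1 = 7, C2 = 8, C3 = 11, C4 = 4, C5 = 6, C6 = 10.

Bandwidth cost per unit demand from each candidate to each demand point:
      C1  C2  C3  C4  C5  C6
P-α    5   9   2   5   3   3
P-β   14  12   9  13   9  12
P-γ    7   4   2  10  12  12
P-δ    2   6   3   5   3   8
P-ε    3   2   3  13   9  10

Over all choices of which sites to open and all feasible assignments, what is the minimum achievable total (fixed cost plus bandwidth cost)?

Open {P-α, P-δ}; cheapest assignment that respects the capacities:
  P-α (cap 22, load 21): C3, C6 — cost 11×2 + 10×3 = 52
  P-δ (cap 39, load 25): C1, C2, C4, C5 — cost 7×2 + 8×6 + 4×5 + 6×3 = 100
  Shipping 152, fixed 105 → total 257.
  Any other capacity-feasible assignment to {P-α, P-δ} ships for at least 152.
Compare {P-α, P-γ}: its best feasible assignment gives total 264.
Compare {P-γ, P-δ}: its best feasible assignment gives total 270.
Every other set of open sites that can feasibly serve all demand totals ≥ 264 even under its best assignment. Minimum: 257.

257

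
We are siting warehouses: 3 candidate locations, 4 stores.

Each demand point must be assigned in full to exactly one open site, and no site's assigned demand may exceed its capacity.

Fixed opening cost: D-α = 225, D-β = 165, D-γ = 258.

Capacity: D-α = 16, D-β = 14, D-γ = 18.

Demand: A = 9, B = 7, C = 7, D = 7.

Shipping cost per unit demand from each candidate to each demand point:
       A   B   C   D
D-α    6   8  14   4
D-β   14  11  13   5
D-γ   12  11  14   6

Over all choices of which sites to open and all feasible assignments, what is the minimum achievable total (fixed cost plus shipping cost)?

626

Open {D-α, D-β}; cheapest assignment that respects the capacities:
  D-α (cap 16, load 16): A, B — cost 9×6 + 7×8 = 110
  D-β (cap 14, load 14): C, D — cost 7×13 + 7×5 = 126
  Shipping 236, fixed 390 → total 626.
  Any other capacity-feasible assignment to {D-α, D-β} ships for at least 236.
Compare {D-α, D-γ}: its best feasible assignment gives total 733.
Compare {D-β, D-γ}: its best feasible assignment gives total 734.
Every other set of open sites that can feasibly serve all demand totals ≥ 733 even under its best assignment. Minimum: 626.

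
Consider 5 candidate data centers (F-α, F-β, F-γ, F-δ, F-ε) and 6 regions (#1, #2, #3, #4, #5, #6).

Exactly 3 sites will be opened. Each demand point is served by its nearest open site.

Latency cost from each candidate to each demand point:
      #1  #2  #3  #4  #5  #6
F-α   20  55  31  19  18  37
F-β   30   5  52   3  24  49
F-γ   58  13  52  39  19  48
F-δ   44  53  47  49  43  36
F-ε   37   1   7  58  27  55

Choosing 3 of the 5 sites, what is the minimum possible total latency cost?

Open {F-α, F-β, F-ε}.
  #1→F-α 20, #2→F-ε 1, #3→F-ε 7, #4→F-β 3, #5→F-α 18, #6→F-α 37  ⇒ total 86.
Compare {F-α, F-δ, F-ε}: total 101.
Compare {F-β, F-δ, F-ε}: total 101.
No size-3 selection does better; minimum is 86.

86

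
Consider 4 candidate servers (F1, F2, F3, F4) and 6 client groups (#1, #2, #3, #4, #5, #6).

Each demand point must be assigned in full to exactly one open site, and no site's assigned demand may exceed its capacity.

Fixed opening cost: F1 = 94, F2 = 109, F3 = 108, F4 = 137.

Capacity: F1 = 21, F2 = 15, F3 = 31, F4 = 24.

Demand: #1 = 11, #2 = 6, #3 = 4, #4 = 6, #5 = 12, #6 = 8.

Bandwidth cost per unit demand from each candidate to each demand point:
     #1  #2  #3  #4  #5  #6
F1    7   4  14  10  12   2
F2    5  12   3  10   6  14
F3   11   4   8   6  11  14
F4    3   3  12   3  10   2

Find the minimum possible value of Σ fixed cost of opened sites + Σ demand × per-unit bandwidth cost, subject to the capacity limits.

518

Open {F3, F4}; cheapest assignment that respects the capacities:
  F3 (cap 31, load 28): #2, #3, #4, #5 — cost 6×4 + 4×8 + 6×6 + 12×11 = 224
  F4 (cap 24, load 19): #1, #6 — cost 11×3 + 8×2 = 49
  Shipping 273, fixed 245 → total 518.
  Any other capacity-feasible assignment to {F3, F4} ships for at least 273.
Compare {F1, F3}: its best feasible assignment gives total 519.
Compare {F1, F2, F4}: its best feasible assignment gives total 551.
Every other set of open sites that can feasibly serve all demand totals ≥ 519 even under its best assignment. Minimum: 518.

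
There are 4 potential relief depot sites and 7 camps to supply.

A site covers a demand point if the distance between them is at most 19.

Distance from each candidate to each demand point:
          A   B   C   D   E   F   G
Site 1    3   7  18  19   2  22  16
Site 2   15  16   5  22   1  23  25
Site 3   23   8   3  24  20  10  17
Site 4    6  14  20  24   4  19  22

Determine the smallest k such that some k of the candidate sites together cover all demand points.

2

Coverage sets (demand points within 19 of each site):
  Site 1: {A, B, C, D, E, G}
  Site 2: {A, B, C, E}
  Site 3: {B, C, F, G}
  Site 4: {A, B, E, F}
No single site covers all 7 demand points.
But {Site 1, Site 3} covers everything, so the minimum is 2.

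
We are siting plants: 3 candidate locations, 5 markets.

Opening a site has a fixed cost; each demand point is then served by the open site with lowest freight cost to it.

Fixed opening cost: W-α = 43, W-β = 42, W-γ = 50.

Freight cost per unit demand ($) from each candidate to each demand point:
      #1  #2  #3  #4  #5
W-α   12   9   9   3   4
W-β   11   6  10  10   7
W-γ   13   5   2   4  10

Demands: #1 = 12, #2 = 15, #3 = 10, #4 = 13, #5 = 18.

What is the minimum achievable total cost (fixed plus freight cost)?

443

Open {W-α, W-γ}: assign each demand point to its cheapest open site.
  #1→W-α 12×12=144, #2→W-γ 15×5=75, #3→W-γ 10×2=20, #4→W-α 13×3=39, #5→W-α 18×4=72
  freight cost 350, fixed 93 → total 443.
Compare {W-α, W-β, W-γ}: freight cost 338 + fixed 135 = 473.
Compare {W-β, W-γ}: freight cost 405 + fixed 92 = 497.
Compare {W-α, W-β}: freight cost 423 + fixed 85 = 508.
All other subsets cost ≥ 473. Minimum total cost: 443.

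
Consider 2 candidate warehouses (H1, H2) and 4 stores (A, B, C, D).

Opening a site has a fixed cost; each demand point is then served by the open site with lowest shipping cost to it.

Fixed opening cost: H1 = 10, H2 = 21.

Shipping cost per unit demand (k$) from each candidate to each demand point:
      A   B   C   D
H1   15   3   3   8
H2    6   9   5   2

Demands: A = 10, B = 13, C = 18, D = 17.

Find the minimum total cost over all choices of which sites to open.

218

Open {H1, H2}: assign each demand point to its cheapest open site.
  A→H2 10×6=60, B→H1 13×3=39, C→H1 18×3=54, D→H2 17×2=34
  shipping cost 187, fixed 31 → total 218.
Compare {H2}: shipping cost 301 + fixed 21 = 322.
Compare {H1}: shipping cost 379 + fixed 10 = 389.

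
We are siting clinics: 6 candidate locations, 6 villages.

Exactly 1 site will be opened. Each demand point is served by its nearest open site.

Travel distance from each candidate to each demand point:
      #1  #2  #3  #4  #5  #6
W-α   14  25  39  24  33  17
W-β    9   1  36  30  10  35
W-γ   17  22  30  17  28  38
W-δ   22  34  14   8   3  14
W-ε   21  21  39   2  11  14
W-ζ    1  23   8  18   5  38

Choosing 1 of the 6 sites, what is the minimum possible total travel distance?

93

Open {W-ζ}.
  #1→W-ζ 1, #2→W-ζ 23, #3→W-ζ 8, #4→W-ζ 18, #5→W-ζ 5, #6→W-ζ 38  ⇒ total 93.
Compare {W-δ}: total 95.
Compare {W-ε}: total 108.
No size-1 selection does better; minimum is 93.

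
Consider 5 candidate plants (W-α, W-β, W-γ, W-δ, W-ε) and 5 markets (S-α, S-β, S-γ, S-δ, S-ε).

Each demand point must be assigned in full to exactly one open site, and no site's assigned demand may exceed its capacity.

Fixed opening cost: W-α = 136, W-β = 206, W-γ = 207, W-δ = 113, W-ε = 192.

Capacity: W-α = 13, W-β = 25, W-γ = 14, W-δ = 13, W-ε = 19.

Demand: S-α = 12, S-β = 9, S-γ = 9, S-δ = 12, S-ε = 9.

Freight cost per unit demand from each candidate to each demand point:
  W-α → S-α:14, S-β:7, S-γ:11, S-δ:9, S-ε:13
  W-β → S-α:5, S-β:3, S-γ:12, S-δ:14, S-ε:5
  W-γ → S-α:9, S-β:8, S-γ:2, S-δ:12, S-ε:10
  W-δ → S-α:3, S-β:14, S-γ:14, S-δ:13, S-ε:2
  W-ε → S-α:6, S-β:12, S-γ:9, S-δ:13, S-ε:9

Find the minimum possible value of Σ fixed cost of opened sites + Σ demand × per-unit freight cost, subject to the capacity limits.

Open {W-α, W-β, W-ε}; cheapest assignment that respects the capacities:
  W-α (cap 13, load 12): S-δ — cost 12×9 = 108
  W-β (cap 25, load 21): S-α, S-β — cost 12×5 + 9×3 = 87
  W-ε (cap 19, load 18): S-γ, S-ε — cost 9×9 + 9×9 = 162
  Shipping 357, fixed 534 → total 891.
  Any other capacity-feasible assignment to {W-α, W-β, W-ε} ships for at least 357.
Compare {W-α, W-β, W-γ, W-δ}: its best feasible assignment gives total 893.
Compare {W-β, W-δ, W-ε}: its best feasible assignment gives total 904.
Every other set of open sites that can feasibly serve all demand totals ≥ 893 even under its best assignment. Minimum: 891.

891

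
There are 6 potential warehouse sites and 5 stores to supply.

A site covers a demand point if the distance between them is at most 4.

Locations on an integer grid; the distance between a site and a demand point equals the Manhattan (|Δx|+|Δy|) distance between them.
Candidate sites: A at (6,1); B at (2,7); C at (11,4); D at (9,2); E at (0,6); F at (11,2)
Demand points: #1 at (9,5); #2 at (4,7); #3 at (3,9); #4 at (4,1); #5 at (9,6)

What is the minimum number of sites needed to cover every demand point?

Coverage sets (demand points within 4 of each site):
  A: {#4}
  B: {#2, #3}
  C: {#1, #5}
  D: {#1, #5}
  E: {}
  F: {}
No 2 sites suffice: every size-2 union leaves at least one demand point uncovered.
But {A, B, C} covers everything, so the minimum is 3.

3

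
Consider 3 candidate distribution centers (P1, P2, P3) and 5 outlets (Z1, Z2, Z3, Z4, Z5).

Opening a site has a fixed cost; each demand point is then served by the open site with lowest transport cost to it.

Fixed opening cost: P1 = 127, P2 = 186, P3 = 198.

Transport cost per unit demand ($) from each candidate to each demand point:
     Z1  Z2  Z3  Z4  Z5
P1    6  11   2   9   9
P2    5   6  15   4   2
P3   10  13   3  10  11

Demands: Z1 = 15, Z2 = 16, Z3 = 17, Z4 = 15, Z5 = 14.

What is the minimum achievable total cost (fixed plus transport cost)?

606

Open {P1, P2}: assign each demand point to its cheapest open site.
  Z1→P2 15×5=75, Z2→P2 16×6=96, Z3→P1 17×2=34, Z4→P2 15×4=60, Z5→P2 14×2=28
  transport cost 293, fixed 313 → total 606.
Compare {P1}: transport cost 561 + fixed 127 = 688.
Compare {P2, P3}: transport cost 310 + fixed 384 = 694.
Compare {P2}: transport cost 514 + fixed 186 = 700.
All other subsets cost ≥ 688. Minimum total cost: 606.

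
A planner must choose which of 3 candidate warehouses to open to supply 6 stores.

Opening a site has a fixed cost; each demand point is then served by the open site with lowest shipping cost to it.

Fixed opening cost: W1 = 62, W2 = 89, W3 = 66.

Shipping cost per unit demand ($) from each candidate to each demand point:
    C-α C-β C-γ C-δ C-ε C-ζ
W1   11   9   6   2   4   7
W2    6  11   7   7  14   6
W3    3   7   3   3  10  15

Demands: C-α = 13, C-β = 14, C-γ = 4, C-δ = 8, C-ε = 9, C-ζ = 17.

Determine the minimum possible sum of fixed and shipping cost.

448

Open {W1, W3}: assign each demand point to its cheapest open site.
  C-α→W3 13×3=39, C-β→W3 14×7=98, C-γ→W3 4×3=12, C-δ→W1 8×2=16, C-ε→W1 9×4=36, C-ζ→W1 17×7=119
  shipping cost 320, fixed 128 → total 448.
Compare {W2, W3}: shipping cost 365 + fixed 155 = 520.
Compare {W1, W2, W3}: shipping cost 303 + fixed 217 = 520.
Compare {W1}: shipping cost 464 + fixed 62 = 526.
All other subsets cost ≥ 520. Minimum total cost: 448.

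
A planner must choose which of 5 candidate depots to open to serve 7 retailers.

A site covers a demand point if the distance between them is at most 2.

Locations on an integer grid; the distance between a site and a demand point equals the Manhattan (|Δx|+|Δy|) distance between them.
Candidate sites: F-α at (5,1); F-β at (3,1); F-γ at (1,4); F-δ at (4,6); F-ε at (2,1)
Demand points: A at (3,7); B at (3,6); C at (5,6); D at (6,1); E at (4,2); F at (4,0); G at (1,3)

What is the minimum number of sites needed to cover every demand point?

Coverage sets (demand points within 2 of each site):
  F-α: {D, E, F}
  F-β: {E, F}
  F-γ: {G}
  F-δ: {A, B, C}
  F-ε: {}
No 2 sites suffice: every size-2 union leaves at least one demand point uncovered.
But {F-α, F-γ, F-δ} covers everything, so the minimum is 3.

3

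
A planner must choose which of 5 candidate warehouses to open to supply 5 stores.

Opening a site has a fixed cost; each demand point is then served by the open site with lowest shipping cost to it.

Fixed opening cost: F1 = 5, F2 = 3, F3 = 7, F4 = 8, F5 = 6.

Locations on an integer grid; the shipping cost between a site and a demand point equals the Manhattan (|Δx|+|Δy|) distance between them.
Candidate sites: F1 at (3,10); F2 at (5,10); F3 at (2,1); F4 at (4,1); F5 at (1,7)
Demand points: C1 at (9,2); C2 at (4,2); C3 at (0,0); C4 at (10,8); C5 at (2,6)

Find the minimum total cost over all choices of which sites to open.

36

Open {F2, F3}: assign each demand point to its cheapest open site.
  C1→F3 8, C2→F3 3, C3→F3 3, C4→F2 7, C5→F3 5
  shipping cost 26, fixed 10 → total 36.
Compare {F2, F4}: shipping cost 26 + fixed 11 = 37.
Compare {F4, F5}: shipping cost 24 + fixed 14 = 38.
Compare {F2, F4, F5}: shipping cost 21 + fixed 17 = 38.
All other subsets cost ≥ 37. Minimum total cost: 36.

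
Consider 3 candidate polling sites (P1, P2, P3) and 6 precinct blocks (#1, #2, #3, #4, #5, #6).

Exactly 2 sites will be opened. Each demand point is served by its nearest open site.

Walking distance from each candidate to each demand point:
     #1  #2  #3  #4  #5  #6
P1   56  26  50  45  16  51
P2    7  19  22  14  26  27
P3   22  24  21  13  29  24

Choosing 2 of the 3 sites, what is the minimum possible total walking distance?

Open {P1, P2}.
  #1→P2 7, #2→P2 19, #3→P2 22, #4→P2 14, #5→P1 16, #6→P2 27  ⇒ total 105.
Compare {P2, P3}: total 110.
Compare {P1, P3}: total 120.

105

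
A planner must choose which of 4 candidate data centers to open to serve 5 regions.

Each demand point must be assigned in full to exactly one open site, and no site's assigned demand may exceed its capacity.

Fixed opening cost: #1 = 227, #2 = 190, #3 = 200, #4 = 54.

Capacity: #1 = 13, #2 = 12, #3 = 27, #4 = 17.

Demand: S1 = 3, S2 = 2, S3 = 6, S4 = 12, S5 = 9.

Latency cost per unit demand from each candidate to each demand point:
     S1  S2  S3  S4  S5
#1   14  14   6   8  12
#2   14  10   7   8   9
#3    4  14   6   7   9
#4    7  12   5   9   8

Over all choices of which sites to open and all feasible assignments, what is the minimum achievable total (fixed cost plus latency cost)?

Open {#3, #4}; cheapest assignment that respects the capacities:
  #3 (cap 27, load 15): S1, S4 — cost 3×4 + 12×7 = 96
  #4 (cap 17, load 17): S2, S3, S5 — cost 2×12 + 6×5 + 9×8 = 126
  Shipping 222, fixed 254 → total 476.
  Any other capacity-feasible assignment to {#3, #4} ships for at least 222.
Compare {#2, #3}: its best feasible assignment gives total 623.
Compare {#2, #3, #4}: its best feasible assignment gives total 662.
Every other set of open sites that can feasibly serve all demand totals ≥ 623 even under its best assignment. Minimum: 476.

476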